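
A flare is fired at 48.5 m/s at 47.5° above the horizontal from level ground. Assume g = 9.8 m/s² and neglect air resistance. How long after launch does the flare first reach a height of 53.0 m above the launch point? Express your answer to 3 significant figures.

v_y0 = 48.5 sin 47.5° = 35.76 m/s.
Set y = v_y0 t − ½ g t² = 53.0: 4.900 t² − 35.76 t + 53.0 = 0.
t = [35.76 ± √(1279 − 1039)] / 9.8 = (35.76 ± 15.49) / 9.8, giving t = 2.07 s or t = 5.23 s.
The flare is on the way up at the first time, so t = 2.07 s.

2.07 s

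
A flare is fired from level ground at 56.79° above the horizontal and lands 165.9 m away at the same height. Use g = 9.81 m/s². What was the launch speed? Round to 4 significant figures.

On level ground, R = v₀² sin(2θ) / g, so v₀ = √(R g / sin 2θ).
sin(2 × 56.79°) = 0.9165.
v₀ = √(165.9 × 9.81 / 0.9165) = √1775.8 = 42.14 m/s.

42.14 m/s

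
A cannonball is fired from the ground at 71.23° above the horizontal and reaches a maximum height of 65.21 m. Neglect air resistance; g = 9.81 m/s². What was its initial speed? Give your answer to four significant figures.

At maximum height v_y = 0, so (v₀ sin θ)² = 2 g H.
v₀ sin 71.23° = √(2 × 9.81 × 65.21) = 35.769 m/s.
v₀ = 35.769 / sin 71.23° = 35.769 / 0.9468 = 37.78 m/s.

37.78 m/s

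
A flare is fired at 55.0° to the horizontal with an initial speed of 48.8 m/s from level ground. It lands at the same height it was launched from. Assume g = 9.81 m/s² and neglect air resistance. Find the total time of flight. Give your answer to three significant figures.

8.15 s

Vertical component: v_y = 48.8 sin 55.0° = 39.97 m/s.
For a projectile landing at launch height, time of flight is t = 2 v_y / g = 2 × 39.97 / 9.81 = 8.15 s.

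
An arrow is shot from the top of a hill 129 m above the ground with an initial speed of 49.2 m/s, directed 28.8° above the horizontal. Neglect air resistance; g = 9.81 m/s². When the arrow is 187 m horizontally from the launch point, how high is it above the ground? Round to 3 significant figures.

140 m

v_x = 49.2 cos 28.8° = 43.11 m/s, v_y0 = 49.2 sin 28.8° = 23.70 m/s.
Time to reach x = 187 m: t = x / v_x = 187 / 43.11 = 4.338 s.
y = 129 + v_y0 t − ½ g t² = 129 + 23.70×4.338 − 4.905×4.338² = 140 m.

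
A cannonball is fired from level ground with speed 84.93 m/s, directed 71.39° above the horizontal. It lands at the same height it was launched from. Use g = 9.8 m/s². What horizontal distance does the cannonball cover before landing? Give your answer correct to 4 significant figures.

For level ground, R = v₀² sin(2θ) / g.
sin(2 × 71.39°) = sin 142.78° = 0.6049.
R = (84.93)² × 0.6049 / 9.8 = 445.2 m.

445.2 m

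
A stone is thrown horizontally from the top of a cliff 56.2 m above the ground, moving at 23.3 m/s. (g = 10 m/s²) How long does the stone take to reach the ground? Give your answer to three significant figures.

The horizontal speed doesn't affect the fall. With v_y0 = 0, h = ½ g t².
t = √(2 × 56.2 / 10) = √11.24 = 3.35 s.

3.35 s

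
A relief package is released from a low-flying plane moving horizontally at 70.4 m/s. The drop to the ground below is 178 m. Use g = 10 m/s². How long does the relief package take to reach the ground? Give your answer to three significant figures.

The horizontal speed doesn't affect the fall. With v_y0 = 0, h = ½ g t².
t = √(2 × 178 / 10) = √35.60 = 5.97 s.

5.97 s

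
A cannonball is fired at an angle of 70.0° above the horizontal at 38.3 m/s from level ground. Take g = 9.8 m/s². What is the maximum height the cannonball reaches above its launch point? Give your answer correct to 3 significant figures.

66.1 m

Vertical component of launch velocity: v_y = 38.3 sin 70.0° = 35.99 m/s.
At the highest point the vertical velocity is zero, so v_y² = 2 g h_max.
h_max = (35.99)² / (2 × 9.8) = 1295 / 19.60 = 66.1 m.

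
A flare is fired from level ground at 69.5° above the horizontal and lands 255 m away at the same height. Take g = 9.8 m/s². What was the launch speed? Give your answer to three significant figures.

61.7 m/s

On level ground, R = v₀² sin(2θ) / g, so v₀ = √(R g / sin 2θ).
sin(2 × 69.5°) = 0.6561.
v₀ = √(255 × 9.8 / 0.6561) = √3809 = 61.7 m/s.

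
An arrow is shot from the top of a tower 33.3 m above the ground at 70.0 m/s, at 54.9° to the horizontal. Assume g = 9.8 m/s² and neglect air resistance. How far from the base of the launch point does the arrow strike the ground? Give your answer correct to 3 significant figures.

493 m

Components: v_x = 70.0 cos 54.9° = 40.25 m/s, v_y = 70.0 sin 54.9° = 57.27 m/s.
Vertical: 0 = 33.3 + 57.27 t − ½(9.8) t² ⇒ 4.900 t² − 57.27 t − 33.3 = 0.
t = [57.27 + √(3280 + 652.7)] / 9.800 = 12.24 s.
Horizontal: R = v_x · t = 40.25 × 12.24 = 493 m.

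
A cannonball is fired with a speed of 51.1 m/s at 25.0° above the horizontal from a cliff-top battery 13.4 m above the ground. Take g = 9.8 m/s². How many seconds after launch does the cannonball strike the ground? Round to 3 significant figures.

4.96 s

Vertical component: v_y = 51.1 sin 25.0° = 21.60 m/s.
Taking up as positive with launch at y = 13.4 m, landing at y = 0: 0 = 13.4 + 21.60 t − ½(9.8) t².
Solving 4.900 t² − 21.60 t − 13.4 = 0 gives t = [21.60 + √(21.60² + 4·4.900·13.4)] / 9.800 = 4.96 s.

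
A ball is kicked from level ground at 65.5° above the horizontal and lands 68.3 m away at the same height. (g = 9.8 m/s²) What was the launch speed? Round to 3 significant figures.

29.8 m/s

On level ground, R = v₀² sin(2θ) / g, so v₀ = √(R g / sin 2θ).
sin(2 × 65.5°) = 0.7547.
v₀ = √(68.3 × 9.8 / 0.7547) = √886.9 = 29.8 m/s.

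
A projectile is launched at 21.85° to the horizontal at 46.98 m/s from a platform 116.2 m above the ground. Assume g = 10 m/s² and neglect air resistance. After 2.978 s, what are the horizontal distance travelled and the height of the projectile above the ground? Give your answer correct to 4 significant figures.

v_x = 46.98 cos 21.85° = 43.605 m/s; v_y0 = 46.98 sin 21.85° = 17.485 m/s.
x = v_x t = 43.605 × 2.978 = 129.9 m.
y = 116.2 + v_y0 t − ½ g t² = 123.9 m.

x = 129.9 m, y = 123.9 m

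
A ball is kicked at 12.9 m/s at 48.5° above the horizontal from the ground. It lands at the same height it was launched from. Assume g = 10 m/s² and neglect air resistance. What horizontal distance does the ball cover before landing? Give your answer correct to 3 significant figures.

16.5 m

For level ground, R = v₀² sin(2θ) / g.
sin(2 × 48.5°) = sin 97.00° = 0.9925.
R = (12.9)² × 0.9925 / 10 = 16.5 m.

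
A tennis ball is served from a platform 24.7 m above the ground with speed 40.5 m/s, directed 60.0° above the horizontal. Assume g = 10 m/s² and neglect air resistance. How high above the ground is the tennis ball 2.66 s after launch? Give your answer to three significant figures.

v_y0 = 40.5 sin 60.0° = 35.07 m/s.
y(t) = 24.7 + v_y0 t − ½ g t² = 24.7 + 35.07×2.66 − ½×10×2.66² = 82.6 m.

82.6 m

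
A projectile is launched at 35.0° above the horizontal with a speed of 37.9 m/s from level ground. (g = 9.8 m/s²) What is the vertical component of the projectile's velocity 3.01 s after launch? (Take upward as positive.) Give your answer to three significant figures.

-7.76 m/s

Initial vertical component: v_y0 = 37.9 sin 35.0° = 21.74 m/s.
v_y(t) = v_y0 − g t = 21.74 − 9.8 × 3.01 = -7.76 m/s.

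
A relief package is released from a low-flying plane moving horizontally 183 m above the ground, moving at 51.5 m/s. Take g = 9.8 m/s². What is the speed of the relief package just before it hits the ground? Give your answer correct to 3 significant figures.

79.0 m/s

Fall time: t = √(2 × 183 / 9.8) = 6.111 s.
At impact: v_x = 51.5 m/s (unchanged), v_y = g t = 9.8 × 6.111 = 59.89 m/s.
Speed = √(v_x² + v_y²) = √(2652 + 3587) = 79.0 m/s.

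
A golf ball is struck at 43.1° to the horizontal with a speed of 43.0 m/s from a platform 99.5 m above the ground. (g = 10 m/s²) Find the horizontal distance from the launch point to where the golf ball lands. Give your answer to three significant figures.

Components: v_x = 43.0 cos 43.1° = 31.40 m/s, v_y = 43.0 sin 43.1° = 29.38 m/s.
Vertical: 0 = 99.5 + 29.38 t − ½(10) t² ⇒ 5.000 t² − 29.38 t − 99.5 = 0.
t = [29.38 + √(863.2 + 1990)] / 10.00 = 8.280 s.
Horizontal: R = v_x · t = 31.40 × 8.280 = 260 m.

260 m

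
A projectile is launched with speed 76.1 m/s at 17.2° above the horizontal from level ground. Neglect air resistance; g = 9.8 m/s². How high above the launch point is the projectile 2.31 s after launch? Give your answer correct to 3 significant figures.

25.8 m

v_y0 = 76.1 sin 17.2° = 22.50 m/s.
y(t) = v_y0 t − ½ g t² = 22.50×2.31 − 4.900×2.31² = 25.8 m.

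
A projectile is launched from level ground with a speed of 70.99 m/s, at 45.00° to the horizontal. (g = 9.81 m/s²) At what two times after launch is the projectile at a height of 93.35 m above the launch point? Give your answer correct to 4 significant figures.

v_y0 = 70.99 sin 45.00° = 50.198 m/s.
Set y = v_y0 t − ½ g t² = 93.35: 4.905 t² − 50.198 t + 93.35 = 0.
t = [50.198 ± √(2519.8 − 1831.5)] / 9.81 = (50.198 ± 26.235) / 9.81, giving t = 2.443 s or t = 7.791 s.
So the projectile is at 93.35 m at t = 2.443 s (rising) and t = 7.791 s (falling).

2.443 s and 7.791 s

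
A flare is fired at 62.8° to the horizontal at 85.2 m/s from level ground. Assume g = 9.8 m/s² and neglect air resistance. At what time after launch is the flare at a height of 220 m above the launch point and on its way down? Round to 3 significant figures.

v_y0 = 85.2 sin 62.8° = 75.78 m/s.
Set y = v_y0 t − ½ g t² = 220: 4.900 t² − 75.78 t + 220 = 0.
t = [75.78 ± √(5743 − 4312)] / 9.8 = (75.78 ± 37.83) / 9.8, giving t = 3.87 s or t = 11.6 s.
On the way down corresponds to the larger root: t = 11.6 s.

11.6 s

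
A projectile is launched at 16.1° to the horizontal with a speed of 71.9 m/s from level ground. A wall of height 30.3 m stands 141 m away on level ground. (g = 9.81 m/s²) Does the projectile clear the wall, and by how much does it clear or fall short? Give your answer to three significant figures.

No — it falls 10.0 m short of clearing the wall.

v_x = 71.9 cos 16.1° = 69.08 m/s; v_y0 = 71.9 sin 16.1° = 19.94 m/s.
Time to reach the wall: t = 141 / 69.08 = 2.041 s.
Height at that point: y = 19.94×2.041 − 4.905×2.041² = 20.26 m.
That is 30.3 − 20.26 = 10.0 m below the top of the wall, so the projectile does not clear it.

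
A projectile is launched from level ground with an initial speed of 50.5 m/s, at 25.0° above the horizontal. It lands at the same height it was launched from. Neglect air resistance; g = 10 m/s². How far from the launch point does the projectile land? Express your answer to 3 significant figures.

Components: v_x = 50.5 cos 25.0° = 45.77 m/s, v_y = 50.5 sin 25.0° = 21.34 m/s.
Time of flight (same landing height): t = 2 v_y / g = 2 × 21.34 / 10 = 4.268 s.
Range: R = v_x · t = 45.77 × 4.268 = 195 m.

195 m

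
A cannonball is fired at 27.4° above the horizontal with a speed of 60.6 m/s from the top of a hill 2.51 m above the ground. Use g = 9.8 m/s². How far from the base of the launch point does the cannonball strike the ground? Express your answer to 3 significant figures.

311 m

Components: v_x = 60.6 cos 27.4° = 53.80 m/s, v_y = 60.6 sin 27.4° = 27.89 m/s.
Vertical: 0 = 2.51 + 27.89 t − ½(9.8) t² ⇒ 4.900 t² − 27.89 t − 2.51 = 0.
t = [27.89 + √(777.9 + 49.20)] / 9.800 = 5.781 s.
Horizontal: R = v_x · t = 53.80 × 5.781 = 311 m.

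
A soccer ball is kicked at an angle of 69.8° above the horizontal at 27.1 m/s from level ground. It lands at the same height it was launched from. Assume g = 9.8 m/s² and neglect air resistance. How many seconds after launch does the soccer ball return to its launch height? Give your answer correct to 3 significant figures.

5.19 s

Vertical component: v_y = 27.1 sin 69.8° = 25.43 m/s.
For a projectile landing at launch height, time of flight is t = 2 v_y / g = 2 × 25.43 / 9.8 = 5.19 s.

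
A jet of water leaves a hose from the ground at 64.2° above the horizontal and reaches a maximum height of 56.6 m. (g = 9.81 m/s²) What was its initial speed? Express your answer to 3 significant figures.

At maximum height v_y = 0, so (v₀ sin θ)² = 2 g H.
v₀ sin 64.2° = √(2 × 9.81 × 56.6) = 33.32 m/s.
v₀ = 33.32 / sin 64.2° = 33.32 / 0.9003 = 37.0 m/s.

37.0 m/s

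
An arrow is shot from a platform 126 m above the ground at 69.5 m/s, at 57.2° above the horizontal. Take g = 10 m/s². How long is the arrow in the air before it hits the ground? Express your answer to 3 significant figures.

Vertical component: v_y = 69.5 sin 57.2° = 58.42 m/s.
Taking up as positive with launch at y = 126 m, landing at y = 0: 0 = 126 + 58.42 t − ½(10) t².
Solving 5.000 t² − 58.42 t − 126 = 0 gives t = [58.42 + √(58.42² + 4·5.000·126)] / 10.00 = 13.5 s.

13.5 s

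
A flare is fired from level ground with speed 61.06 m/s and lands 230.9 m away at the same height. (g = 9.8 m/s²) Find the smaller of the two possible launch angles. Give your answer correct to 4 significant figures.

Level-ground range: R = v₀² sin(2θ)/g ⇒ sin 2θ = R g / v₀² = 230.9×9.8/61.06² = 0.6069.
2θ = arcsin(0.6069) = 37.366° or 180° − 37.366° = 142.634°.
So θ = 18.68° or θ = 71.32°.

18.68°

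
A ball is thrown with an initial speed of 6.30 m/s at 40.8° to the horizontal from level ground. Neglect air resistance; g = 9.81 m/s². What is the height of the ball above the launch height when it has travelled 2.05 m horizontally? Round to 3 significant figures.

0.863 m

v_x = 6.30 cos 40.8° = 4.769 m/s, v_y0 = 6.30 sin 40.8° = 4.117 m/s.
Time to reach x = 2.05 m: t = x / v_x = 2.05 / 4.769 = 0.4299 s.
y = v_y0 t − ½ g t² = 4.117×0.4299 − 4.905×0.4299² = 0.863 m.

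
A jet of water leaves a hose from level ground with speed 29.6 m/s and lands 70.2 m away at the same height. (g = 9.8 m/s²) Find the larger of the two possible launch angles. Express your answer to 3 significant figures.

64.1°

Level-ground range: R = v₀² sin(2θ)/g ⇒ sin 2θ = R g / v₀² = 70.2×9.8/29.6² = 0.7852.
2θ = arcsin(0.7852) = 51.74° or 180° − 51.74° = 128.26°.
So θ = 25.9° or θ = 64.1°.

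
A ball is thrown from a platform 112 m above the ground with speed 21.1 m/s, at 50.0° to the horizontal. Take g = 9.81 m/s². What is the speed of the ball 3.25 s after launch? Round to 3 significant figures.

v_x = 21.1 cos 50.0° = 13.56 m/s (constant).
v_y(t) = 21.1 sin 50.0° − g t = 16.16 − 9.81 × 3.25 = -15.72 m/s.
Speed = √(v_x² + v_y²) = √(183.9 + 247.1) = 20.8 m/s.

20.8 m/s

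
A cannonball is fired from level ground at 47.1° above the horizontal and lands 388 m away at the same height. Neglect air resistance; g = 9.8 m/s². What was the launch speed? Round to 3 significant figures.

61.7 m/s

On level ground, R = v₀² sin(2θ) / g, so v₀ = √(R g / sin 2θ).
sin(2 × 47.1°) = 0.9973.
v₀ = √(388 × 9.8 / 0.9973) = √3813 = 61.7 m/s.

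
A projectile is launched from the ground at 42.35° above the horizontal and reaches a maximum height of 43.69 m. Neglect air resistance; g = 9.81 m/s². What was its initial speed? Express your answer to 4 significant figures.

At maximum height v_y = 0, so (v₀ sin θ)² = 2 g H.
v₀ sin 42.35° = √(2 × 9.81 × 43.69) = 29.278 m/s.
v₀ = 29.278 / sin 42.35° = 29.278 / 0.6737 = 43.46 m/s.

43.46 m/s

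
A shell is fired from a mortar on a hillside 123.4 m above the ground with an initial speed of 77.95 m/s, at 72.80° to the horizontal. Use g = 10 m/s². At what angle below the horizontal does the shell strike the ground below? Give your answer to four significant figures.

v_x = 77.95 cos 72.80° = 23.050 m/s.
At impact |v_y| = √(v_y0² + 2 g h) = √(74.464² + 2×10×123.4) = 89.515 m/s.
Angle below horizontal = arctan(|v_y| / v_x) = arctan(89.515 / 23.050) = 75.56°.

75.56°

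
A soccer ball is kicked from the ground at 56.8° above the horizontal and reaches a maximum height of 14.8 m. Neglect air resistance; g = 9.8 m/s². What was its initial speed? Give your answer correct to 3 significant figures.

20.4 m/s

At maximum height v_y = 0, so (v₀ sin θ)² = 2 g H.
v₀ sin 56.8° = √(2 × 9.8 × 14.8) = 17.03 m/s.
v₀ = 17.03 / sin 56.8° = 17.03 / 0.8368 = 20.4 m/s.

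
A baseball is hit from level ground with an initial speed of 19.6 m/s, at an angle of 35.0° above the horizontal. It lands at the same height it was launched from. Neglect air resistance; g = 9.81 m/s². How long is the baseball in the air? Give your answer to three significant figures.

2.29 s

Vertical component: v_y = 19.6 sin 35.0° = 11.24 m/s.
For a projectile landing at launch height, time of flight is t = 2 v_y / g = 2 × 11.24 / 9.81 = 2.29 s.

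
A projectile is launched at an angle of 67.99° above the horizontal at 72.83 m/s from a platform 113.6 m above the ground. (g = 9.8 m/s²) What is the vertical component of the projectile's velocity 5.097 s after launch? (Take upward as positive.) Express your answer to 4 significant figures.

Initial vertical component: v_y0 = 72.83 sin 67.99° = 67.522 m/s.
v_y(t) = v_y0 − g t = 67.522 − 9.8 × 5.097 = 17.57 m/s.

17.57 m/s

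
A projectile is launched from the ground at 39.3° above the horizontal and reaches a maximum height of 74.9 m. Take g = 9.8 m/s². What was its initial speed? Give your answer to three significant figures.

60.5 m/s

At maximum height v_y = 0, so (v₀ sin θ)² = 2 g H.
v₀ sin 39.3° = √(2 × 9.8 × 74.9) = 38.32 m/s.
v₀ = 38.32 / sin 39.3° = 38.32 / 0.6334 = 60.5 m/s.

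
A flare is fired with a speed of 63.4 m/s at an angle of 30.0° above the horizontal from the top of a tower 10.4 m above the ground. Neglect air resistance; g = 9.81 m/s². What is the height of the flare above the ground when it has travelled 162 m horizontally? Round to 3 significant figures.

61.2 m

v_x = 63.4 cos 30.0° = 54.91 m/s, v_y0 = 63.4 sin 30.0° = 31.70 m/s.
Time to reach x = 162 m: t = x / v_x = 162 / 54.91 = 2.950 s.
y = 10.4 + v_y0 t − ½ g t² = 10.4 + 31.70×2.950 − 4.905×2.950² = 61.2 m.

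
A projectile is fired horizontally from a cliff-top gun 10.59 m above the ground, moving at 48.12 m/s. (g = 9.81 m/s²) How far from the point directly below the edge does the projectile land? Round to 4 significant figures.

Initial vertical velocity is zero, so the fall time comes from h = ½ g t²: t = √(2 × 10.59 / 9.81) = 1.4694 s.
Horizontal motion is uniform at 48.12 m/s, so x = 48.12 × 1.4694 = 70.71 m.

70.71 m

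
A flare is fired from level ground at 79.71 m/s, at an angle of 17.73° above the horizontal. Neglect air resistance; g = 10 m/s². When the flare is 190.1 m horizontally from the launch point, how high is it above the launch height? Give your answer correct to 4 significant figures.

29.43 m

v_x = 79.71 cos 17.73° = 75.924 m/s, v_y0 = 79.71 sin 17.73° = 24.274 m/s.
Time to reach x = 190.1 m: t = x / v_x = 190.1 / 75.924 = 2.5038 s.
y = v_y0 t − ½ g t² = 24.274×2.5038 − 5.000×2.5038² = 29.43 m.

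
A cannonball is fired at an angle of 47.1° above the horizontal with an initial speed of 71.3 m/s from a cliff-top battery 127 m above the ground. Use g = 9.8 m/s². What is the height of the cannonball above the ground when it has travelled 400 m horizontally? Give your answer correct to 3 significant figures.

v_x = 71.3 cos 47.1° = 48.54 m/s, v_y0 = 71.3 sin 47.1° = 52.23 m/s.
Time to reach x = 400 m: t = x / v_x = 400 / 48.54 = 8.241 s.
y = 127 + v_y0 t − ½ g t² = 127 + 52.23×8.241 − 4.900×8.241² = 225 m.

225 m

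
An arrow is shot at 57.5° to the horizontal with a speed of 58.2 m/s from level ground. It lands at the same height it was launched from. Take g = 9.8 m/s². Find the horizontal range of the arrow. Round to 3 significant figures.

313 m

Components: v_x = 58.2 cos 57.5° = 31.27 m/s, v_y = 58.2 sin 57.5° = 49.09 m/s.
Time of flight (same landing height): t = 2 v_y / g = 2 × 49.09 / 9.8 = 10.02 s.
Range: R = v_x · t = 31.27 × 10.02 = 313 m.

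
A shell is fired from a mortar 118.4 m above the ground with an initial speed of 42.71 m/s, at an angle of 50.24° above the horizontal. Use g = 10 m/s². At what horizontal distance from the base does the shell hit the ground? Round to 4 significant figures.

250.0 m

Components: v_x = 42.71 cos 50.24° = 27.316 m/s, v_y = 42.71 sin 50.24° = 32.832 m/s.
Vertical: 0 = 118.4 + 32.832 t − ½(10) t² ⇒ 5.000 t² − 32.832 t − 118.4 = 0.
t = [32.832 + √(1077.9 + 2368.0)] / 10.00 = 9.1534 s.
Horizontal: R = v_x · t = 27.316 × 9.1534 = 250.0 m.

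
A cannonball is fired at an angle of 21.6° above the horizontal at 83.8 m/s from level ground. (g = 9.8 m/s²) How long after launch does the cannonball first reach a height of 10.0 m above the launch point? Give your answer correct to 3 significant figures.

v_y0 = 83.8 sin 21.6° = 30.85 m/s.
Set y = v_y0 t − ½ g t² = 10.0: 4.900 t² − 30.85 t + 10.0 = 0.
t = [30.85 ± √(951.7 − 196.0)] / 9.8 = (30.85 ± 27.49) / 9.8, giving t = 0.343 s or t = 5.95 s.
The cannonball is on the way up at the first time, so t = 0.343 s.

0.343 s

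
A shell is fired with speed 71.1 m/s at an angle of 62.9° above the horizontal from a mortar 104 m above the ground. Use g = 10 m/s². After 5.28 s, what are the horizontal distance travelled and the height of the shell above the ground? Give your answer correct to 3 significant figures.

x = 171 m, y = 299 m

v_x = 71.1 cos 62.9° = 32.39 m/s; v_y0 = 71.1 sin 62.9° = 63.29 m/s.
x = v_x t = 32.39 × 5.28 = 171 m.
y = 104 + v_y0 t − ½ g t² = 299 m.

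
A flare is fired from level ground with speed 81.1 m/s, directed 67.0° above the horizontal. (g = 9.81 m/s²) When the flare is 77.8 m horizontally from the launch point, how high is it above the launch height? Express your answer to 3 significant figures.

154 m

v_x = 81.1 cos 67.0° = 31.69 m/s, v_y0 = 81.1 sin 67.0° = 74.65 m/s.
Time to reach x = 77.8 m: t = x / v_x = 77.8 / 31.69 = 2.455 s.
y = v_y0 t − ½ g t² = 74.65×2.455 − 4.905×2.455² = 154 m.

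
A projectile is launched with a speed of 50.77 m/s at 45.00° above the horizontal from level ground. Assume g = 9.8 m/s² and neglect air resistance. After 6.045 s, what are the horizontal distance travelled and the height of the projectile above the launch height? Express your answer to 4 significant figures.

v_x = 50.77 cos 45.00° = 35.900 m/s; v_y0 = 50.77 sin 45.00° = 35.900 m/s.
x = v_x t = 35.900 × 6.045 = 217.0 m.
y = v_y0 t − ½ g t² = 35.900×6.045 − 4.900×6.045² = 37.96 m.

x = 217.0 m, y = 37.96 m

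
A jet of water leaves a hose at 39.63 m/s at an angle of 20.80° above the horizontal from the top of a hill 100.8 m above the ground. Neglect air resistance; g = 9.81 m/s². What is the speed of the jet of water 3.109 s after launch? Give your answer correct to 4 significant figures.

40.53 m/s

v_x = 39.63 cos 20.80° = 37.047 m/s (constant).
v_y(t) = 39.63 sin 20.80° − g t = 14.073 − 9.81 × 3.109 = -16.426 m/s.
Speed = √(v_x² + v_y²) = √(1372.5 + 269.81) = 40.53 m/s.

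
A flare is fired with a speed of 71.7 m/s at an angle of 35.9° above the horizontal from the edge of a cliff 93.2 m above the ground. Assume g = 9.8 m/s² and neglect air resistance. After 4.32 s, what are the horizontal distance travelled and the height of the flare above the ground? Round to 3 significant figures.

v_x = 71.7 cos 35.9° = 58.08 m/s; v_y0 = 71.7 sin 35.9° = 42.04 m/s.
x = v_x t = 58.08 × 4.32 = 251 m.
y = 93.2 + v_y0 t − ½ g t² = 183 m.

x = 251 m, y = 183 m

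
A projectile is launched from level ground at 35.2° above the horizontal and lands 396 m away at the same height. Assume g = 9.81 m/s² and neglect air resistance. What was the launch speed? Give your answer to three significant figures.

On level ground, R = v₀² sin(2θ) / g, so v₀ = √(R g / sin 2θ).
sin(2 × 35.2°) = 0.9421.
v₀ = √(396 × 9.81 / 0.9421) = √4124 = 64.2 m/s.

64.2 m/s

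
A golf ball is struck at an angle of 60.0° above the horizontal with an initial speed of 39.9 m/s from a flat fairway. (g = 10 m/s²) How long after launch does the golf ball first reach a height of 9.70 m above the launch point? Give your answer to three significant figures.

0.293 s

v_y0 = 39.9 sin 60.0° = 34.55 m/s.
Set y = v_y0 t − ½ g t² = 9.70: 5.000 t² − 34.55 t + 9.70 = 0.
t = [34.55 ± √(1194 − 194.0)] / 10 = (34.55 ± 31.62) / 10, giving t = 0.293 s or t = 6.62 s.
The golf ball is on the way up at the first time, so t = 0.293 s.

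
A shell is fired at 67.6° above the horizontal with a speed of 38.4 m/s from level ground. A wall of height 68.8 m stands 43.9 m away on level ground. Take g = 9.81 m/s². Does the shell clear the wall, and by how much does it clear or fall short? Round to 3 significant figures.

v_x = 38.4 cos 67.6° = 14.63 m/s; v_y0 = 38.4 sin 67.6° = 35.50 m/s.
Time to reach the wall: t = 43.9 / 14.63 = 3.001 s.
Height at that point: y = 35.50×3.001 − 4.905×3.001² = 62.36 m.
That is 68.8 − 62.36 = 6.44 m below the top of the wall, so the shell does not clear it.

No — it falls 6.44 m short of clearing the wall.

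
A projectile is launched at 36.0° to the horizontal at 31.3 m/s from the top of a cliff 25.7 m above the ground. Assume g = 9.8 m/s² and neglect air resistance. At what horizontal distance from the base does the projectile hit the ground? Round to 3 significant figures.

123 m

Components: v_x = 31.3 cos 36.0° = 25.32 m/s, v_y = 31.3 sin 36.0° = 18.40 m/s.
Vertical: 0 = 25.7 + 18.40 t − ½(9.8) t² ⇒ 4.900 t² − 18.40 t − 25.7 = 0.
t = [18.40 + √(338.6 + 503.7)] / 9.800 = 4.839 s.
Horizontal: R = v_x · t = 25.32 × 4.839 = 123 m.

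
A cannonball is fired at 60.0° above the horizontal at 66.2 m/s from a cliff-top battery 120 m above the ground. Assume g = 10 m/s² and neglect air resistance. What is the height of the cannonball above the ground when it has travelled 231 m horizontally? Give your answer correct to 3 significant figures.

v_x = 66.2 cos 60.0° = 33.10 m/s, v_y0 = 66.2 sin 60.0° = 57.33 m/s.
Time to reach x = 231 m: t = x / v_x = 231 / 33.10 = 6.979 s.
y = 120 + v_y0 t − ½ g t² = 120 + 57.33×6.979 − 5.000×6.979² = 277 m.

277 m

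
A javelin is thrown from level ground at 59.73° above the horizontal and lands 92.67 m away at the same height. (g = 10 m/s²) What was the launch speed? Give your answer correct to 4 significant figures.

32.62 m/s

On level ground, R = v₀² sin(2θ) / g, so v₀ = √(R g / sin 2θ).
sin(2 × 59.73°) = 0.8707.
v₀ = √(92.67 × 10 / 0.8707) = √1064.3 = 32.62 m/s.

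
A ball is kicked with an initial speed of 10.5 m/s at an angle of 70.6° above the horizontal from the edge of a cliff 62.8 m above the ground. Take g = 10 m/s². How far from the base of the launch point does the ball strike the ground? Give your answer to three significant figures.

Components: v_x = 10.5 cos 70.6° = 3.488 m/s, v_y = 10.5 sin 70.6° = 9.904 m/s.
Vertical: 0 = 62.8 + 9.904 t − ½(10) t² ⇒ 5.000 t² − 9.904 t − 62.8 = 0.
t = [9.904 + √(98.09 + 1256)] / 10.00 = 4.670 s.
Horizontal: R = v_x · t = 3.488 × 4.670 = 16.3 m.

16.3 m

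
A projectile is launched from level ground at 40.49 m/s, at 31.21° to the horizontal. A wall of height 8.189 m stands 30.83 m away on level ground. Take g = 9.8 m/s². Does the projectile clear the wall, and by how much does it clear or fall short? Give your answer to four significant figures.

v_x = 40.49 cos 31.21° = 34.630 m/s; v_y0 = 40.49 sin 31.21° = 20.981 m/s.
Time to reach the wall: t = 30.83 / 34.630 = 0.89027 s.
Height at that point: y = 20.981×0.89027 − 4.900×0.89027² = 14.795 m.
That is 14.795 − 8.189 = 6.606 m above the top of the wall, so the projectile clears it.

Yes — it clears the wall by 6.606 m.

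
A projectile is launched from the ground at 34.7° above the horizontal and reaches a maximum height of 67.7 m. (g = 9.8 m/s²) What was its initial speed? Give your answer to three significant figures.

At maximum height v_y = 0, so (v₀ sin θ)² = 2 g H.
v₀ sin 34.7° = √(2 × 9.8 × 67.7) = 36.43 m/s.
v₀ = 36.43 / sin 34.7° = 36.43 / 0.5693 = 64.0 m/s.

64.0 m/s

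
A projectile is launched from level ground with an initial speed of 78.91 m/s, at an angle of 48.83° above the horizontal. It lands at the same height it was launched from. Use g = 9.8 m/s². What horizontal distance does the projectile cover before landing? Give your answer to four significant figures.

629.7 m

Components: v_x = 78.91 cos 48.83° = 51.946 m/s, v_y = 78.91 sin 48.83° = 59.400 m/s.
Time of flight (same landing height): t = 2 v_y / g = 2 × 59.400 / 9.8 = 12.122 s.
Range: R = v_x · t = 51.946 × 12.122 = 629.7 m.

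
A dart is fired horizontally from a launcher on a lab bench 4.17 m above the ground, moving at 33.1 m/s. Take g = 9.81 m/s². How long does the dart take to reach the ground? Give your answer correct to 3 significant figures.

The horizontal speed doesn't affect the fall. With v_y0 = 0, h = ½ g t².
t = √(2 × 4.17 / 9.81) = √0.8502 = 0.922 s.

0.922 s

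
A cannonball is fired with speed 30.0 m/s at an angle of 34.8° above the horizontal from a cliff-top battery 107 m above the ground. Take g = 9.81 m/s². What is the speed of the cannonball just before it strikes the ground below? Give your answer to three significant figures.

54.8 m/s

v_x = 30.0 cos 34.8° = 24.63 m/s is unchanged throughout.
For the vertical component, v_y² = v_y0² + 2 g h = (17.12)² + 2×9.81×107 = 2392, so |v_y| = 48.91 m/s.
Impact speed = √(v_x² + v_y²) = √(606.6 + 2392) = 54.8 m/s.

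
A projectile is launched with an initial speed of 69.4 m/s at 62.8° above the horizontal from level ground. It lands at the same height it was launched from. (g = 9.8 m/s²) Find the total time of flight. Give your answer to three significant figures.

12.6 s

Vertical component: v_y = 69.4 sin 62.8° = 61.73 m/s.
For a projectile landing at launch height, time of flight is t = 2 v_y / g = 2 × 61.73 / 9.8 = 12.6 s.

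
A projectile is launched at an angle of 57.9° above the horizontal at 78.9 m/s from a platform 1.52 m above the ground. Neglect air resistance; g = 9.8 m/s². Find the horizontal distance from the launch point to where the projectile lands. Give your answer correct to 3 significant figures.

573 m

Components: v_x = 78.9 cos 57.9° = 41.93 m/s, v_y = 78.9 sin 57.9° = 66.84 m/s.
Vertical: 0 = 1.52 + 66.84 t − ½(9.8) t² ⇒ 4.900 t² − 66.84 t − 1.52 = 0.
t = [66.84 + √(4468 + 29.79)] / 9.800 = 13.66 s.
Horizontal: R = v_x · t = 41.93 × 13.66 = 573 m.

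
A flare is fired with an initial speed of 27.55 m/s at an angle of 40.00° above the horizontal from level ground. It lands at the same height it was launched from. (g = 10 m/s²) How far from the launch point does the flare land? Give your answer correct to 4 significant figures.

74.75 m

Components: v_x = 27.55 cos 40.00° = 21.105 m/s, v_y = 27.55 sin 40.00° = 17.709 m/s.
Time of flight (same landing height): t = 2 v_y / g = 2 × 17.709 / 10 = 3.5418 s.
Range: R = v_x · t = 21.105 × 3.5418 = 74.75 m.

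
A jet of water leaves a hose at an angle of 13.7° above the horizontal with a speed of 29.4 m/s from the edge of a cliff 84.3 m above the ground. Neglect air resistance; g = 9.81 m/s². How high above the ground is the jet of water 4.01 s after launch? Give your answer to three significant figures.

33.3 m

v_y0 = 29.4 sin 13.7° = 6.963 m/s.
y(t) = 84.3 + v_y0 t − ½ g t² = 84.3 + 6.963×4.01 − ½×9.81×4.01² = 33.3 m.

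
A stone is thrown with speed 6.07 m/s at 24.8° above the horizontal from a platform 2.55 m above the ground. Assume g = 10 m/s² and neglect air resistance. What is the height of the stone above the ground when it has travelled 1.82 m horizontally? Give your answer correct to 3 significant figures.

2.85 m

v_x = 6.07 cos 24.8° = 5.510 m/s, v_y0 = 6.07 sin 24.8° = 2.546 m/s.
Time to reach x = 1.82 m: t = x / v_x = 1.82 / 5.510 = 0.3303 s.
y = 2.55 + v_y0 t − ½ g t² = 2.55 + 2.546×0.3303 − 5.000×0.3303² = 2.85 m.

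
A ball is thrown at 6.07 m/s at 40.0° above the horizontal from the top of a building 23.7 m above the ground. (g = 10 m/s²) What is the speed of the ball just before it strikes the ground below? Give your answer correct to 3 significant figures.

22.6 m/s

v_x = 6.07 cos 40.0° = 4.650 m/s is unchanged throughout.
For the vertical component, v_y² = v_y0² + 2 g h = (3.902)² + 2×10×23.7 = 489.2, so |v_y| = 22.12 m/s.
Impact speed = √(v_x² + v_y²) = √(21.62 + 489.2) = 22.6 m/s.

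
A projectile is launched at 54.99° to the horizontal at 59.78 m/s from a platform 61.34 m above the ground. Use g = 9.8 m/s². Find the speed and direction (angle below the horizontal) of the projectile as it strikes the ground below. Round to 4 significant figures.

v_x = 59.78 cos 54.99° = 34.297 m/s (constant).
|v_y| at impact = √((48.963)² + 2×9.8×61.34) = 59.997 m/s.
Speed = √(34.297² + 59.997²) = 69.11 m/s; angle = arctan(59.997/34.297) = 60.25° below horizontal.

69.11 m/s at 60.25° below the horizontal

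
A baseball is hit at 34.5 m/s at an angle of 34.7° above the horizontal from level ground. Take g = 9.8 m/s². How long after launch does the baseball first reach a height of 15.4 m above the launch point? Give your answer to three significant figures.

1.07 s

v_y0 = 34.5 sin 34.7° = 19.64 m/s.
Set y = v_y0 t − ½ g t² = 15.4: 4.900 t² − 19.64 t + 15.4 = 0.
t = [19.64 ± √(385.7 − 301.8)] / 9.8 = (19.64 ± 9.160) / 9.8, giving t = 1.07 s or t = 2.94 s.
The baseball is on the way up at the first time, so t = 1.07 s.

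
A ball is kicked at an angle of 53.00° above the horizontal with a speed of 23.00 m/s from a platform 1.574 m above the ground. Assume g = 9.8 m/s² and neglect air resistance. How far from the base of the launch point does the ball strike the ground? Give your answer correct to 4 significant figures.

Components: v_x = 23.00 cos 53.00° = 13.842 m/s, v_y = 23.00 sin 53.00° = 18.369 m/s.
Vertical: 0 = 1.574 + 18.369 t − ½(9.8) t² ⇒ 4.900 t² − 18.369 t − 1.574 = 0.
t = [18.369 + √(337.42 + 30.850)] / 9.800 = 3.8326 s.
Horizontal: R = v_x · t = 13.842 × 3.8326 = 53.05 m.

53.05 m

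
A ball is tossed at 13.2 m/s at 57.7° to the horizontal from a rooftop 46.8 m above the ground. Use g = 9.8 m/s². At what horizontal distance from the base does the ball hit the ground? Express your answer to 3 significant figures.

Components: v_x = 13.2 cos 57.7° = 7.053 m/s, v_y = 13.2 sin 57.7° = 11.16 m/s.
Vertical: 0 = 46.8 + 11.16 t − ½(9.8) t² ⇒ 4.900 t² − 11.16 t − 46.8 = 0.
t = [11.16 + √(124.5 + 917.3)] / 9.800 = 4.432 s.
Horizontal: R = v_x · t = 7.053 × 4.432 = 31.3 m.

31.3 m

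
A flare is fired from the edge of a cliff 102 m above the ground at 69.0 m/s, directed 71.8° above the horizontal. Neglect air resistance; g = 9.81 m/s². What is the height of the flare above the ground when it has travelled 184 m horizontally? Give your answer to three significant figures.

304 m

v_x = 69.0 cos 71.8° = 21.55 m/s, v_y0 = 69.0 sin 71.8° = 65.55 m/s.
Time to reach x = 184 m: t = x / v_x = 184 / 21.55 = 8.538 s.
y = 102 + v_y0 t − ½ g t² = 102 + 65.55×8.538 − 4.905×8.538² = 304 m.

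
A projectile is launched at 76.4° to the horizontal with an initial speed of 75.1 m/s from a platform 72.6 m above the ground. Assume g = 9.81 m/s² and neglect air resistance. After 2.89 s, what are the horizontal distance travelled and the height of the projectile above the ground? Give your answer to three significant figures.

v_x = 75.1 cos 76.4° = 17.66 m/s; v_y0 = 75.1 sin 76.4° = 72.99 m/s.
x = v_x t = 17.66 × 2.89 = 51.0 m.
y = 72.6 + v_y0 t − ½ g t² = 243 m.

x = 51.0 m, y = 243 m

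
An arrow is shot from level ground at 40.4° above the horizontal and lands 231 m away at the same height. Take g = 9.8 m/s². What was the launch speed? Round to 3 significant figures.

On level ground, R = v₀² sin(2θ) / g, so v₀ = √(R g / sin 2θ).
sin(2 × 40.4°) = 0.9871.
v₀ = √(231 × 9.8 / 0.9871) = √2293 = 47.9 m/s.

47.9 m/s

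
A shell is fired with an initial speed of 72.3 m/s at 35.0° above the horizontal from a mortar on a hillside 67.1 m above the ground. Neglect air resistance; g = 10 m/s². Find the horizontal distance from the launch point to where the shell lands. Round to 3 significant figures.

573 m

Components: v_x = 72.3 cos 35.0° = 59.22 m/s, v_y = 72.3 sin 35.0° = 41.47 m/s.
Vertical: 0 = 67.1 + 41.47 t − ½(10) t² ⇒ 5.000 t² − 41.47 t − 67.1 = 0.
t = [41.47 + √(1720 + 1342)] / 10.00 = 9.681 s.
Horizontal: R = v_x · t = 59.22 × 9.681 = 573 m.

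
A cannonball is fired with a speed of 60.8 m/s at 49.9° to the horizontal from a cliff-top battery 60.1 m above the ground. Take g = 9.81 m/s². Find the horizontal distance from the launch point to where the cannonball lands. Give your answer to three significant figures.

Components: v_x = 60.8 cos 49.9° = 39.16 m/s, v_y = 60.8 sin 49.9° = 46.51 m/s.
Vertical: 0 = 60.1 + 46.51 t − ½(9.81) t² ⇒ 4.905 t² − 46.51 t − 60.1 = 0.
t = [46.51 + √(2163 + 1179)] / 9.810 = 10.63 s.
Horizontal: R = v_x · t = 39.16 × 10.63 = 416 m.

416 m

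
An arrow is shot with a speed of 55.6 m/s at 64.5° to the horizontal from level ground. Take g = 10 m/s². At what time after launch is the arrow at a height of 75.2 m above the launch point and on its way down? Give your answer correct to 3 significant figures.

v_y0 = 55.6 sin 64.5° = 50.18 m/s.
Set y = v_y0 t − ½ g t² = 75.2: 5.000 t² − 50.18 t + 75.2 = 0.
t = [50.18 ± √(2518 − 1504)] / 10 = (50.18 ± 31.84) / 10, giving t = 1.83 s or t = 8.20 s.
On the way down corresponds to the larger root: t = 8.20 s.

8.20 s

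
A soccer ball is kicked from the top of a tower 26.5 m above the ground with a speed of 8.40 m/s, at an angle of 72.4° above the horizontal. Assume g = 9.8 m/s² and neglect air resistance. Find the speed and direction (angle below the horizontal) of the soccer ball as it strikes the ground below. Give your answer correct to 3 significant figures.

v_x = 8.40 cos 72.4° = 2.540 m/s (constant).
|v_y| at impact = √((8.007)² + 2×9.8×26.5) = 24.16 m/s.
Speed = √(2.540² + 24.16²) = 24.3 m/s; angle = arctan(24.16/2.540) = 84.0° below horizontal.

24.3 m/s at 84.0° below the horizontal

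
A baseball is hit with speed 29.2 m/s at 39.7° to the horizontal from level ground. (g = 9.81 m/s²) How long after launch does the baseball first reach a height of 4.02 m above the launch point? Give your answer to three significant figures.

0.229 s

v_y0 = 29.2 sin 39.7° = 18.65 m/s.
Set y = v_y0 t − ½ g t² = 4.02: 4.905 t² − 18.65 t + 4.02 = 0.
t = [18.65 ± √(347.8 − 78.87)] / 9.81 = (18.65 ± 16.40) / 9.81, giving t = 0.229 s or t = 3.57 s.
The baseball is on the way up at the first time, so t = 0.229 s.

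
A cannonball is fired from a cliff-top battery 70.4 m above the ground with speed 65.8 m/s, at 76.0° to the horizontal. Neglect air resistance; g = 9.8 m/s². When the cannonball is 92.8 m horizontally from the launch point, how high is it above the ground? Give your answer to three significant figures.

276 m

v_x = 65.8 cos 76.0° = 15.92 m/s, v_y0 = 65.8 sin 76.0° = 63.85 m/s.
Time to reach x = 92.8 m: t = x / v_x = 92.8 / 15.92 = 5.829 s.
y = 70.4 + v_y0 t − ½ g t² = 70.4 + 63.85×5.829 − 4.900×5.829² = 276 m.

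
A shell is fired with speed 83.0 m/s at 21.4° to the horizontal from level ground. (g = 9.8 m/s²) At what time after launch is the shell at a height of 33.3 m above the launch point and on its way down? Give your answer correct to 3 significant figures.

v_y0 = 83.0 sin 21.4° = 30.28 m/s.
Set y = v_y0 t − ½ g t² = 33.3: 4.900 t² − 30.28 t + 33.3 = 0.
t = [30.28 ± √(916.9 − 652.7)] / 9.8 = (30.28 ± 16.25) / 9.8, giving t = 1.43 s or t = 4.75 s.
On the way down corresponds to the larger root: t = 4.75 s.

4.75 s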